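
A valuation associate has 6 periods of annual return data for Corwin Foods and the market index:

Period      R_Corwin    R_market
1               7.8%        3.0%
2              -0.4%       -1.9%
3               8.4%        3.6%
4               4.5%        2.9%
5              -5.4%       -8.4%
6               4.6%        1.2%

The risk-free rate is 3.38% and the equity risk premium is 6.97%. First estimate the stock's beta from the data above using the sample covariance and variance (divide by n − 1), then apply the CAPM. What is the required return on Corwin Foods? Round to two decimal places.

11.08%

Mean R_i = (7.8 − 0.4 + 8.4 + 4.5 − 5.4 + 4.6) / 6 = 3.2500%
Mean R_m = (3.0 − 1.9 + 3.6 + 2.9 − 8.4 + 1.2) / 6 = 0.0667%
Σ(R_i − R̄_i)(R_m − R̄_m) = 117.0300  ⇒  Cov = 117.0300 / 5 = 23.4060
Σ(R_m − R̄_m)² = 105.9533  ⇒  Var(R_m) = 105.9533 / 5 = 21.1907
β = Cov / Var(R_m) = 23.4060 / 21.1907 = 1.1045
E(R) = R_f + β × MRP = 3.38% + 1.1045 × 6.97% = 11.08%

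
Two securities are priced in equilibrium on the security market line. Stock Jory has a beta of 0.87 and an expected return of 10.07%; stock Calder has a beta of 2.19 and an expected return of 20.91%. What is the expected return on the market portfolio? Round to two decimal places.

11.14%

Both satisfy E(R) = R_f + β·MRP, so the slope of the SML is
MRP = (20.91% − 10.07%) / (2.19 − 0.87) = 10.84% / 1.32 = 8.2121%
R_f = E(R_Jory) − β_Jory·MRP = 10.07% − 0.87 × 8.2121% = 2.9255%
E(R_m) = R_f + MRP = 2.9255% + 8.2121% = 11.14%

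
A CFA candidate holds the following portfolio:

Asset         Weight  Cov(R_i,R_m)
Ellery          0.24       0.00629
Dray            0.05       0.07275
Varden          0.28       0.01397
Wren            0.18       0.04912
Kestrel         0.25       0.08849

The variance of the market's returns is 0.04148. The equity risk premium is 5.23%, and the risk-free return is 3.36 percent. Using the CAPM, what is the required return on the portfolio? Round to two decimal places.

8.41%

β_Ellery = 0.00629 / 0.04148 = 0.1516
β_Dray = 0.07275 / 0.04148 = 1.7539
β_Varden = 0.01397 / 0.04148 = 0.3368
β_Wren = 0.04912 / 0.04148 = 1.1842
β_Kestrel = 0.08849 / 0.04148 = 2.1333
β_P = Σ w_i β_i = 0.24×0.1516 + 0.05×1.7539 + 0.28×0.3368 + 0.18×1.1842 + 0.25×2.1333 = 0.9649
E(R_P) = R_f + β_P × MRP = 3.36% + 0.9649 × 5.23% = 8.41%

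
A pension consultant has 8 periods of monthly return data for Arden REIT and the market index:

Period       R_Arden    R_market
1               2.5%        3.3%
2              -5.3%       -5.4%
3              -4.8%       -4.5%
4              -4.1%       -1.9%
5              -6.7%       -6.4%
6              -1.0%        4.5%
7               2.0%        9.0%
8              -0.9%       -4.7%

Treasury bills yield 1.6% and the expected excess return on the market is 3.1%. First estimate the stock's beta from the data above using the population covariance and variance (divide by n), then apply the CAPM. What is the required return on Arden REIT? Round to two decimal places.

3.17%

Mean R_i = (2.5 − 5.3 − 4.8 − 4.1 − 6.7 − 1.0 + 2.0 − 0.9) / 8 = -2.2875%
Mean R_m = (3.3 − 5.4 − 4.5 − 1.9 − 6.4 + 4.5 + 9.0 − 4.7) / 8 = -0.7625%
Σ(R_i − R̄_i)(R_m − R̄_m) = 112.9163  ⇒  Cov = 112.9163 / 8 = 14.1145
Σ(R_m − R̄_m)² = 223.5588  ⇒  Var(R_m) = 223.5588 / 8 = 27.9449
β = Cov / Var(R_m) = 14.1145 / 27.9449 = 0.5051
E(R) = R_f + β × MRP = 1.6% + 0.5051 × 3.1% = 3.17%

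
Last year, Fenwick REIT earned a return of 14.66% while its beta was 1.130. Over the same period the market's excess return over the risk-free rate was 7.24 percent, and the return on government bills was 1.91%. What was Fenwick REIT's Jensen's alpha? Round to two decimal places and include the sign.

+4.57%

CAPM benchmark = R_f + β(R_m − R_f) = 1.91% + 1.130 × 7.24% = 10.09120%
α = actual − benchmark = 14.66% − 10.09120% = +4.57%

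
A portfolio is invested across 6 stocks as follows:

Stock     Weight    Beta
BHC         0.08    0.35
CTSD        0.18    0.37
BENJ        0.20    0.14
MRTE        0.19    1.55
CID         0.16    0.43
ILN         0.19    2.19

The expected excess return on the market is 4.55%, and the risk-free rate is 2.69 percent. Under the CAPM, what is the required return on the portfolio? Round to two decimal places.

β_P = Σ w_i β_i = 0.08×0.35 + 0.18×0.37 + 0.20×0.14 + 0.19×1.55 + 0.16×0.43 + 0.19×2.19 = 0.9020
E(R_P) = R_f + β_P × MRP = 2.69% + 0.9020 × 4.55% = 6.79%

6.79%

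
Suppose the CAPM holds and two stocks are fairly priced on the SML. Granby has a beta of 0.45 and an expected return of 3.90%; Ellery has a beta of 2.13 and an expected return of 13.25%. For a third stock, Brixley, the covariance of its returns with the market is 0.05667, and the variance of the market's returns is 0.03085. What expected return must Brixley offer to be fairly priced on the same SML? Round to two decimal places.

MRP = (13.25% − 3.90%) / (2.13 − 0.45) = 5.5655%
R_f = 3.90% − 0.45 × 5.5655% = 1.3955%
β_Brixley = Cov / Var(R_m) = 0.05667 / 0.03085 = 1.8370
E(R_Brixley) = R_f + β × MRP = 1.3955% + 1.8370 × 5.5655% = 11.62%

11.62%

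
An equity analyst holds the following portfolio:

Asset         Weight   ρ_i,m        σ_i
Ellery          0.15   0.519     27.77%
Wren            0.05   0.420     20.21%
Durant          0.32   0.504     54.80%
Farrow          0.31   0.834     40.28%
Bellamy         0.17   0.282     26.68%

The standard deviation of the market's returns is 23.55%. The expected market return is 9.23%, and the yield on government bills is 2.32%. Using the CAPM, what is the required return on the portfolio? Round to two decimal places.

9.10%

β_Ellery = 0.519 × 27.77% / 23.55% = 0.6120
β_Wren = 0.420 × 20.21% / 23.55% = 0.3604
β_Durant = 0.504 × 54.80% / 23.55% = 1.1728
β_Farrow = 0.834 × 40.28% / 23.55% = 1.4265
β_Bellamy = 0.282 × 26.68% / 23.55% = 0.3195
β_P = Σ w_i β_i = 0.15×0.6120 + 0.05×0.3604 + 0.32×1.1728 + 0.31×1.4265 + 0.17×0.3195 = 0.9816
MRP = 9.23% − 2.32% = 6.91%
E(R_P) = R_f + β_P × MRP = 2.32% + 0.9816 × 6.91% = 9.10%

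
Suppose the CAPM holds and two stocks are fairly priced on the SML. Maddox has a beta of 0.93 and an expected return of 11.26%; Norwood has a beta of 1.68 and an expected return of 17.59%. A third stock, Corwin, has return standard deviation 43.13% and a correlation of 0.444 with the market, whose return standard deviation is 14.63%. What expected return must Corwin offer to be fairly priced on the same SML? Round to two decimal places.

14.46%

MRP = (17.59% − 11.26%) / (1.68 − 0.93) = 8.4400%
R_f = 11.26% − 0.93 × 8.4400% = 3.4108%
β_Corwin = ρ·σ_i/σ_m = 0.444 × 43.13 / 14.63 = 1.3089
E(R_Corwin) = R_f + β × MRP = 3.4108% + 1.3089 × 8.4400% = 14.46%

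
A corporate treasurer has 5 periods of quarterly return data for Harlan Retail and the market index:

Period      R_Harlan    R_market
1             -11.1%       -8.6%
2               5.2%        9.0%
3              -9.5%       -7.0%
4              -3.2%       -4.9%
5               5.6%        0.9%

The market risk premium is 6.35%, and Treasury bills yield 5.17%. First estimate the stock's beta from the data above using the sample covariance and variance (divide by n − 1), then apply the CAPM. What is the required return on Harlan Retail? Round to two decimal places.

Mean R_i = (-11.1 + 5.2 − 9.5 − 3.2 + 5.6) / 5 = -2.6000%
Mean R_m = (-8.6 + 9.0 − 7.0 − 4.9 + 0.9) / 5 = -2.1200%
Σ(R_i − R̄_i)(R_m − R̄_m) = 201.9200  ⇒  Cov = 201.9200 / 4 = 50.4800
Σ(R_m − R̄_m)² = 206.3080  ⇒  Var(R_m) = 206.3080 / 4 = 51.5770
β = Cov / Var(R_m) = 50.4800 / 51.5770 = 0.9787
E(R) = R_f + β × MRP = 5.17% + 0.9787 × 6.35% = 11.38%

11.38%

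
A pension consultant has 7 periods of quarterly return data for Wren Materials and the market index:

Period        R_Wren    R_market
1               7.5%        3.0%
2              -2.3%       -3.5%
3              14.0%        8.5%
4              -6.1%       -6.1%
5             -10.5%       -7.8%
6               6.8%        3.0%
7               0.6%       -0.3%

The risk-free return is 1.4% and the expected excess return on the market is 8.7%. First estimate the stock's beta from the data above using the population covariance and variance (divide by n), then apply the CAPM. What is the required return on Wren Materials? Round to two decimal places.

14.22%

Mean R_i = (7.5 − 2.3 + 14.0 − 6.1 − 10.5 + 6.8 + 0.6) / 7 = 1.4286%
Mean R_m = (3.0 − 3.5 + 8.5 − 6.1 − 7.8 + 3.0 − 0.3) / 7 = -0.4571%
Σ(R_i − R̄_i)(R_m − R̄_m) = 293.4514  ⇒  Cov = 293.4514 / 7 = 41.9216
Σ(R_m − R̄_m)² = 199.1771  ⇒  Var(R_m) = 199.1771 / 7 = 28.4539
β = Cov / Var(R_m) = 41.9216 / 28.4539 = 1.4733
E(R) = R_f + β × MRP = 1.4% + 1.4733 × 8.7% = 14.22%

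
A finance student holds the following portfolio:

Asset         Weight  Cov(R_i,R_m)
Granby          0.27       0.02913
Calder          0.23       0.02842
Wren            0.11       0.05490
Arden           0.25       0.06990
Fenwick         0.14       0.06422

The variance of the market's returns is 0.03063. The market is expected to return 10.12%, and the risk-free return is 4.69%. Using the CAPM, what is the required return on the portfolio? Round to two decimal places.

β_Granby = 0.02913 / 0.03063 = 0.9510
β_Calder = 0.02842 / 0.03063 = 0.9278
β_Wren = 0.05490 / 0.03063 = 1.7924
β_Arden = 0.06990 / 0.03063 = 2.2821
β_Fenwick = 0.06422 / 0.03063 = 2.0966
β_P = Σ w_i β_i = 0.27×0.9510 + 0.23×0.9278 + 0.11×1.7924 + 0.25×2.2821 + 0.14×2.0966 = 1.5314
MRP = 10.12% − 4.69% = 5.43%
E(R_P) = R_f + β_P × MRP = 4.69% + 1.5314 × 5.43% = 13.01%

13.01%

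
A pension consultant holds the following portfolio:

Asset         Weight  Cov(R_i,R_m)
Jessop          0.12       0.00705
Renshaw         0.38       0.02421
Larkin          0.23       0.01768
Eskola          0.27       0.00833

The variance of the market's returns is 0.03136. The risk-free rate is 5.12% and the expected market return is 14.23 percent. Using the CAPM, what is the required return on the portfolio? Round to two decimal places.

β_Jessop = 0.00705 / 0.03136 = 0.2248
β_Renshaw = 0.02421 / 0.03136 = 0.7720
β_Larkin = 0.01768 / 0.03136 = 0.5638
β_Eskola = 0.00833 / 0.03136 = 0.2656
β_P = Σ w_i β_i = 0.12×0.2248 + 0.38×0.7720 + 0.23×0.5638 + 0.27×0.2656 = 0.5217
MRP = 14.23% − 5.12% = 9.11%
E(R_P) = R_f + β_P × MRP = 5.12% + 0.5217 × 9.11% = 9.87%

9.87%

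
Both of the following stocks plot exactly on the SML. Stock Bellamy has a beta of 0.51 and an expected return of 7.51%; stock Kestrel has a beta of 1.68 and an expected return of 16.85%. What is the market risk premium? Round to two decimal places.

Both satisfy E(R) = R_f + β·MRP, so the slope of the SML is
MRP = (16.85% − 7.51%) / (1.68 − 0.51) = 9.34% / 1.17 = 7.9829%

7.98%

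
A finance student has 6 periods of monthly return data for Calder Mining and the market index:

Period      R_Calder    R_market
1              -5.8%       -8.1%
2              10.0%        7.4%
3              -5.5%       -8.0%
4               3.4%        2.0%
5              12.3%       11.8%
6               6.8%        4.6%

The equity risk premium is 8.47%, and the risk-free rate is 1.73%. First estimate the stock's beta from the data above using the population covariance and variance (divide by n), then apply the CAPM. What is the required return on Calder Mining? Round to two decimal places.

Mean R_i = (-5.8 + 10.0 − 5.5 + 3.4 + 12.3 + 6.8) / 6 = 3.5333%
Mean R_m = (-8.1 + 7.4 − 8.0 + 2.0 + 11.8 + 4.6) / 6 = 1.6167%
Σ(R_i − R̄_i)(R_m − R̄_m) = 313.9267  ⇒  Cov = 313.9267 / 6 = 52.3211
Σ(R_m − R̄_m)² = 333.0883  ⇒  Var(R_m) = 333.0883 / 6 = 55.5147
β = Cov / Var(R_m) = 52.3211 / 55.5147 = 0.9425
E(R) = R_f + β × MRP = 1.73% + 0.9425 × 8.47% = 9.71%

9.71%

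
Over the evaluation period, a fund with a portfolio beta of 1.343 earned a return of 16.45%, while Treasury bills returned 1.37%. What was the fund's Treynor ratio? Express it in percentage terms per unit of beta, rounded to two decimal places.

11.23%

Treynor = (R_P − R_f) / β_P = (16.45% − 1.37%) / 1.3430 = 15.08% / 1.3430 = 11.23%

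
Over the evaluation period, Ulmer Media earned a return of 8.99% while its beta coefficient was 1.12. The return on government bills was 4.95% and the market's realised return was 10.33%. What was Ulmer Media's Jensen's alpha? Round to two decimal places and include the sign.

Market excess return = 10.33% − 4.95% = 5.38%
CAPM benchmark = R_f + β(R_m − R_f) = 4.95% + 1.12 × 5.38% = 10.9756%
α = actual − benchmark = 8.99% − 10.9756% = -1.99%

-1.99%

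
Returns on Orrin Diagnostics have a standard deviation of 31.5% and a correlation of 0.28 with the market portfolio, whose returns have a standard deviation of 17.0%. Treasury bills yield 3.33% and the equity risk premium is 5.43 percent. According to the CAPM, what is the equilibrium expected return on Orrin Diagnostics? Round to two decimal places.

6.15%

β = ρ × σ_i / σ_m = 0.28 × 31.5% / 17.0% = 0.5188
E(R) = 3.33% + 0.5188 × 5.43% = 6.15%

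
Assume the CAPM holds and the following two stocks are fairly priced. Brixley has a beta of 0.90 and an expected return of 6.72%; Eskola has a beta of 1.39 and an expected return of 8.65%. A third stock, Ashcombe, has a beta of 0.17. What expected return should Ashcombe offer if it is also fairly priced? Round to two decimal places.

MRP (SML slope) = (8.65% − 6.72%) / (1.39 − 0.90) = 1.93% / 0.49 = 3.9388%
R_f (intercept) = 6.72% − 0.90 × 3.9388% = 3.1751%
E(R_Ashcombe) = R_f + β × MRP = 3.1751% + 0.17 × 3.9388% = 3.84%

3.84%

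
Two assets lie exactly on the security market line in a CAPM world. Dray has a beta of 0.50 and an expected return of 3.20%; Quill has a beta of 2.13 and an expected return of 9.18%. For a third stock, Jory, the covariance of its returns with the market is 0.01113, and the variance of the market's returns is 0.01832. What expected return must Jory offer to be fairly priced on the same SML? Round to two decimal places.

MRP = (9.18% − 3.20%) / (2.13 − 0.50) = 3.6687%
R_f = 3.20% − 0.50 × 3.6687% = 1.3657%
β_Jory = Cov / Var(R_m) = 0.01113 / 0.01832 = 0.6075
E(R_Jory) = R_f + β × MRP = 1.3657% + 0.6075 × 3.6687% = 3.59%

3.59%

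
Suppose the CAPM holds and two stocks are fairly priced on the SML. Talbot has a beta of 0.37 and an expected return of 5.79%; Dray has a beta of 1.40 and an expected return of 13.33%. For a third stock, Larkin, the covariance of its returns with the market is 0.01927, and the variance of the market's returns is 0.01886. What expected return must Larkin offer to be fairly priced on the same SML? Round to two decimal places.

MRP = (13.33% − 5.79%) / (1.40 − 0.37) = 7.3204%
R_f = 5.79% − 0.37 × 7.3204% = 3.0815%
β_Larkin = Cov / Var(R_m) = 0.01927 / 0.01886 = 1.0217
E(R_Larkin) = R_f + β × MRP = 3.0815% + 1.0217 × 7.3204% = 10.56%

10.56%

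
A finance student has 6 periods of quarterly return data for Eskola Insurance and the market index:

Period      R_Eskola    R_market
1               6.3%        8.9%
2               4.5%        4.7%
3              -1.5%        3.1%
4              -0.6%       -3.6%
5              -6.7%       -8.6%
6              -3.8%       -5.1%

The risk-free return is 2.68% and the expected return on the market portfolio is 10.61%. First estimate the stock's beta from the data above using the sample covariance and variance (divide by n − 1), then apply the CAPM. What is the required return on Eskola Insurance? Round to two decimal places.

8.05%

Mean R_i = (6.3 + 4.5 − 1.5 − 0.6 − 6.7 − 3.8) / 6 = -0.3000%
Mean R_m = (8.9 + 4.7 + 3.1 − 3.6 − 8.6 − 5.1) / 6 = -0.1000%
Σ(R_i − R̄_i)(R_m − R̄_m) = 151.5500  ⇒  Cov = 151.5500 / 5 = 30.3100
Σ(R_m − R̄_m)² = 223.7800  ⇒  Var(R_m) = 223.7800 / 5 = 44.7560
β = Cov / Var(R_m) = 30.3100 / 44.7560 = 0.6772
MRP = 10.61% − 2.68% = 7.93%
E(R) = R_f + β × MRP = 2.68% + 0.6772 × 7.93% = 8.05%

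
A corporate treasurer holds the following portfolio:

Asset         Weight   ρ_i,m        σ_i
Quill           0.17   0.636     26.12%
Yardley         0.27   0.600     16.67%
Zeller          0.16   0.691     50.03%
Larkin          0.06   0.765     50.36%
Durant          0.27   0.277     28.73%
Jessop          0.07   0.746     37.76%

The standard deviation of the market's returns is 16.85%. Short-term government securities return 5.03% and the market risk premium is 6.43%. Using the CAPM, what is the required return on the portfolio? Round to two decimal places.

11.70%

β_Quill = 0.636 × 26.12% / 16.85% = 0.9859
β_Yardley = 0.600 × 16.67% / 16.85% = 0.5936
β_Zeller = 0.691 × 50.03% / 16.85% = 2.0517
β_Larkin = 0.765 × 50.36% / 16.85% = 2.2864
β_Durant = 0.277 × 28.73% / 16.85% = 0.4723
β_Jessop = 0.746 × 37.76% / 16.85% = 1.6717
β_P = Σ w_i β_i = 0.17×0.9859 + 0.27×0.5936 + 0.16×2.0517 + 0.06×2.2864 + 0.27×0.4723 + 0.07×1.6717 = 1.0379
E(R_P) = R_f + β_P × MRP = 5.03% + 1.0379 × 6.43% = 11.70%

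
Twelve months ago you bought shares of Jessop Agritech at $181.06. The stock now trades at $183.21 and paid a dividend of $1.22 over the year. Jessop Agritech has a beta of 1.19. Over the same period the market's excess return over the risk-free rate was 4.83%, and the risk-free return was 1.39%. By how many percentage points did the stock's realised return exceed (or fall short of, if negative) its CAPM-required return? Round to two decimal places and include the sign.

-5.28%

Realised HPR = (P1 + D1 − P0) / P0 = (183.21 + 1.22 − 181.06) / 181.06 = 3.37 / 181.06 = 1.8613%
CAPM required = R_f + β·MRP = 1.39% + 1.19 × 4.83% = 7.1377%
α = realised − required = 1.8613% − 7.1377% = -5.28%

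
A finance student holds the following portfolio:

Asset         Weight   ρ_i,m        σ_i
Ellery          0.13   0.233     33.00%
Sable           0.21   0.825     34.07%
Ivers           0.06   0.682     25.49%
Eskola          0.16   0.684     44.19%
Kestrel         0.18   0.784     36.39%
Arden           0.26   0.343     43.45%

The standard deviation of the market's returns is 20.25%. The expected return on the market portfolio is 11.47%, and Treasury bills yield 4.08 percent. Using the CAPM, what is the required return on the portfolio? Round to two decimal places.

12.03%

β_Ellery = 0.233 × 33.00% / 20.25% = 0.3797
β_Sable = 0.825 × 34.07% / 20.25% = 1.3880
β_Ivers = 0.682 × 25.49% / 20.25% = 0.8585
β_Eskola = 0.684 × 44.19% / 20.25% = 1.4926
β_Kestrel = 0.784 × 36.39% / 20.25% = 1.4089
β_Arden = 0.343 × 43.45% / 20.25% = 0.7360
β_P = Σ w_i β_i = 0.13×0.3797 + 0.21×1.3880 + 0.06×0.8585 + 0.16×1.4926 + 0.18×1.4089 + 0.26×0.7360 = 1.0761
MRP = 11.47% − 4.08% = 7.39%
E(R_P) = R_f + β_P × MRP = 4.08% + 1.0761 × 7.39% = 12.03%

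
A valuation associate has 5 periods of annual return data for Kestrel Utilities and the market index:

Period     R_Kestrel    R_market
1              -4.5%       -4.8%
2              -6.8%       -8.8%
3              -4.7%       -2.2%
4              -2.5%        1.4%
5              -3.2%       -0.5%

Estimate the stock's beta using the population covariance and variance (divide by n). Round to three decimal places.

0.399

Mean R_i = (-4.5 − 6.8 − 4.7 − 2.5 − 3.2) / 5 = -4.3400%
Mean R_m = (-4.8 − 8.8 − 2.2 + 1.4 − 0.5) / 5 = -2.9800%
Σ(R_i − R̄_i)(R_m − R̄_m) = 25.2140  ⇒  Cov = 25.2140 / 5 = 5.0428
Σ(R_m − R̄_m)² = 63.1280  ⇒  Var(R_m) = 63.1280 / 5 = 12.6256
β = Cov / Var(R_m) = 5.0428 / 12.6256 = 0.3994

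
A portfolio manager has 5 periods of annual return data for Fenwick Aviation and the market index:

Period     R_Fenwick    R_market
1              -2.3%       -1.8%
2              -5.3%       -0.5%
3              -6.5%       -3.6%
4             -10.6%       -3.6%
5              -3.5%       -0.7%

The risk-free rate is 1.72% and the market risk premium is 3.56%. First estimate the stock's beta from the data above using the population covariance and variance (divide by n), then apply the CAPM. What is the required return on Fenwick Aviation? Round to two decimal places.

Mean R_i = (-2.3 − 5.3 − 6.5 − 10.6 − 3.5) / 5 = -5.6400%
Mean R_m = (-1.8 − 0.5 − 3.6 − 3.6 − 0.7) / 5 = -2.0400%
Σ(R_i − R̄_i)(R_m − R̄_m) = 13.2720  ⇒  Cov = 13.2720 / 5 = 2.6544
Σ(R_m − R̄_m)² = 9.0920  ⇒  Var(R_m) = 9.0920 / 5 = 1.8184
β = Cov / Var(R_m) = 2.6544 / 1.8184 = 1.4597
E(R) = R_f + β × MRP = 1.72% + 1.4597 × 3.56% = 6.92%

6.92%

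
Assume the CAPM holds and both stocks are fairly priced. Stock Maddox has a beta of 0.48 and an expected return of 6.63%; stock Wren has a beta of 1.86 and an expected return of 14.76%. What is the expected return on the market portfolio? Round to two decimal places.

Both satisfy E(R) = R_f + β·MRP, so the slope of the SML is
MRP = (14.76% − 6.63%) / (1.86 − 0.48) = 8.13% / 1.38 = 5.8913%
R_f = E(R_Maddox) − β_Maddox·MRP = 6.63% − 0.48 × 5.8913% = 3.8022%
E(R_m) = R_f + MRP = 3.8022% + 5.8913% = 9.69%

9.69%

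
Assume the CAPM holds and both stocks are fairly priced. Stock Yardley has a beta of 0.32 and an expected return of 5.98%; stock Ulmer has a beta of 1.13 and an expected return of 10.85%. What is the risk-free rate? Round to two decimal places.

4.06%

Both satisfy E(R) = R_f + β·MRP, so the slope of the SML is
MRP = (10.85% − 5.98%) / (1.13 − 0.32) = 4.87% / 0.81 = 6.0123%
R_f = E(R_Yardley) − β_Yardley·MRP = 5.98% − 0.32 × 6.0123% = 4.0561%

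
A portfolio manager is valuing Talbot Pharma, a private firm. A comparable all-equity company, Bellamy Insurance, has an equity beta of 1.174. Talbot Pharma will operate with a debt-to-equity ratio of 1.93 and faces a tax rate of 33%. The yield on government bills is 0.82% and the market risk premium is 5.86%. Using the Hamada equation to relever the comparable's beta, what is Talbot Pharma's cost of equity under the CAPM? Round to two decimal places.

β_L = β_U × [1 + (1 − t)(D/E)] = 1.174 × [1 + (1 − 0.33) × 1.93]
    = 1.174 × [1 + 0.67 × 1.93] = 1.174 × 2.2931 = 2.6921
E(R) = R_f + β_L × MRP = 0.82% + 2.6921 × 5.86% = 16.60%

16.60%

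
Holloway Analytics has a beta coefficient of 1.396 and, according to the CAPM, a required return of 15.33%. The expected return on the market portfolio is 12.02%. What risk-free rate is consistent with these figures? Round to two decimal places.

3.66%

E(R) = R_f + β(E(R_m) − R_f) = R_f(1 − β) + β·E(R_m)
15.33% = R_f × (1 − 1.396) + 1.396 × 12.02%
15.33% = R_f × -0.396 + 16.77992%
R_f = (15.33% − 16.77992%) / -0.396 = 3.66%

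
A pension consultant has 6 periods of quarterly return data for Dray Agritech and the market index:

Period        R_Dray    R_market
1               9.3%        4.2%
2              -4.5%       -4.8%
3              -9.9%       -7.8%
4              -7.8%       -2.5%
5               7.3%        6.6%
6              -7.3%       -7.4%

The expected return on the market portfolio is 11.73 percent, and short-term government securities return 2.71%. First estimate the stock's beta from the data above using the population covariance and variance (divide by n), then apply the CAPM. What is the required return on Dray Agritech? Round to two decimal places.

Mean R_i = (9.3 − 4.5 − 9.9 − 7.8 + 7.3 − 7.3) / 6 = -2.1500%
Mean R_m = (4.2 − 4.8 − 7.8 − 2.5 + 6.6 − 7.4) / 6 = -1.9500%
Σ(R_i − R̄_i)(R_m − R̄_m) = 234.4250  ⇒  Cov = 234.4250 / 6 = 39.0708
Σ(R_m − R̄_m)² = 183.2750  ⇒  Var(R_m) = 183.2750 / 6 = 30.5458
β = Cov / Var(R_m) = 39.0708 / 30.5458 = 1.2791
MRP = 11.73% − 2.71% = 9.02%
E(R) = R_f + β × MRP = 2.71% + 1.2791 × 9.02% = 14.25%

14.25%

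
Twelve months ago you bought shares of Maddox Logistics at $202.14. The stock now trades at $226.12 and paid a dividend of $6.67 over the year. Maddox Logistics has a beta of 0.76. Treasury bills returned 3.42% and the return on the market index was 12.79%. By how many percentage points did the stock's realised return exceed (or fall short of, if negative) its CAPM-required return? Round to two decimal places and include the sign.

Realised HPR = (P1 + D1 − P0) / P0 = (226.12 + 6.67 − 202.14) / 202.14 = 30.65 / 202.14 = 15.1628%
MRP = 12.79% − 3.42% = 9.37%
CAPM required = R_f + β·MRP = 3.42% + 0.76 × 9.37% = 10.5412%
α = realised − required = 15.1628% − 10.5412% = +4.62%

+4.62%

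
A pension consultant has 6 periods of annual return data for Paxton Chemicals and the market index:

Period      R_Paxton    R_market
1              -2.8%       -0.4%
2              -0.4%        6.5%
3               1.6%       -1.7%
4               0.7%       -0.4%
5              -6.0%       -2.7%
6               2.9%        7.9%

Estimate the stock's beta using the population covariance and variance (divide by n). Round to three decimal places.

0.403

Mean R_i = (-2.8 − 0.4 + 1.6 + 0.7 − 6.0 + 2.9) / 6 = -0.6667%
Mean R_m = (-0.4 + 6.5 − 1.7 − 0.4 − 2.7 + 7.9) / 6 = 1.5333%
Σ(R_i − R̄_i)(R_m − R̄_m) = 40.7633  ⇒  Cov = 40.7633 / 6 = 6.7939
Σ(R_m − R̄_m)² = 101.0533  ⇒  Var(R_m) = 101.0533 / 6 = 16.8422
β = Cov / Var(R_m) = 6.7939 / 16.8422 = 0.4034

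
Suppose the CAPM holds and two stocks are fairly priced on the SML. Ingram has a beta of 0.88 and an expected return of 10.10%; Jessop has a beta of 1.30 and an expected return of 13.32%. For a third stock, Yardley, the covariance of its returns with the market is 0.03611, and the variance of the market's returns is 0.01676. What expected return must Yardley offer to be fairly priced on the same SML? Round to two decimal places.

19.87%

MRP = (13.32% − 10.10%) / (1.30 − 0.88) = 7.6667%
R_f = 10.10% − 0.88 × 7.6667% = 3.3533%
β_Yardley = Cov / Var(R_m) = 0.03611 / 0.01676 = 2.1545
E(R_Yardley) = R_f + β × MRP = 3.3533% + 2.1545 × 7.6667% = 19.87%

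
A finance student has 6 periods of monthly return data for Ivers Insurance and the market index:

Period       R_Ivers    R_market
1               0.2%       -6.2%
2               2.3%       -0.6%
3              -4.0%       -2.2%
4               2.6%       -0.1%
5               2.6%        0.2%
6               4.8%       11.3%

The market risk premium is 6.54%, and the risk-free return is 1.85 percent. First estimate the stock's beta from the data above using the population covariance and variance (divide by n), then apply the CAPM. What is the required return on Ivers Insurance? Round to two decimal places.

Mean R_i = (0.2 + 2.3 − 4.0 + 2.6 + 2.6 + 4.8) / 6 = 1.4167%
Mean R_m = (-6.2 − 0.6 − 2.2 − 0.1 + 0.2 + 11.3) / 6 = 0.4000%
Σ(R_i − R̄_i)(R_m − R̄_m) = 57.2800  ⇒  Cov = 57.2800 / 6 = 9.5467
Σ(R_m − R̄_m)² = 170.4200  ⇒  Var(R_m) = 170.4200 / 6 = 28.4033
β = Cov / Var(R_m) = 9.5467 / 28.4033 = 0.3361
E(R) = R_f + β × MRP = 1.85% + 0.3361 × 6.54% = 4.05%

4.05%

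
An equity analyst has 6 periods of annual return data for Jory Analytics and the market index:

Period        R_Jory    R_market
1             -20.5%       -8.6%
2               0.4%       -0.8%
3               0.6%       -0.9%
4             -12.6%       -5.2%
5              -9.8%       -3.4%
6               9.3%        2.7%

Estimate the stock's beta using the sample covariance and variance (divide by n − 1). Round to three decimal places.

2.725

Mean R_i = (-20.5 + 0.4 + 0.6 − 12.6 − 9.8 + 9.3) / 6 = -5.4333%
Mean R_m = (-8.6 − 0.8 − 0.9 − 5.2 − 3.4 + 2.7) / 6 = -2.7000%
Σ(R_i − R̄_i)(R_m − R̄_m) = 211.3700  ⇒  Cov = 211.3700 / 5 = 42.2740
Σ(R_m − R̄_m)² = 77.5600  ⇒  Var(R_m) = 77.5600 / 5 = 15.5120
β = Cov / Var(R_m) = 42.2740 / 15.5120 = 2.7252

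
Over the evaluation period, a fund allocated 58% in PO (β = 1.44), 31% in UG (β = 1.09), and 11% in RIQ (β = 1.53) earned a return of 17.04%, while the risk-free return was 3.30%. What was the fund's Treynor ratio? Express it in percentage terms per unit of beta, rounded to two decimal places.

β_P = 0.58×1.44 + 0.31×1.09 + 0.11×1.53 = 1.3414
Treynor = (R_P − R_f) / β_P = (17.04% − 3.30%) / 1.3414 = 13.74% / 1.3414 = 10.24%

10.24%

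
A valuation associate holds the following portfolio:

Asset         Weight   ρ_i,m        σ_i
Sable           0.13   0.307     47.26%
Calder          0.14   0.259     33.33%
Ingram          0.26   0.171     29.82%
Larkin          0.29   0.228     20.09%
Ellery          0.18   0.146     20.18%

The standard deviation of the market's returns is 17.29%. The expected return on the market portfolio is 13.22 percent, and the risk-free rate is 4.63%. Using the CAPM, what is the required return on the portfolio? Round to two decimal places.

7.75%

β_Sable = 0.307 × 47.26% / 17.29% = 0.8391
β_Calder = 0.259 × 33.33% / 17.29% = 0.4993
β_Ingram = 0.171 × 29.82% / 17.29% = 0.2949
β_Larkin = 0.228 × 20.09% / 17.29% = 0.2649
β_Ellery = 0.146 × 20.18% / 17.29% = 0.1704
β_P = Σ w_i β_i = 0.13×0.8391 + 0.14×0.4993 + 0.26×0.2949 + 0.29×0.2649 + 0.18×0.1704 = 0.3632
MRP = 13.22% − 4.63% = 8.59%
E(R_P) = R_f + β_P × MRP = 4.63% + 0.3632 × 8.59% = 7.75%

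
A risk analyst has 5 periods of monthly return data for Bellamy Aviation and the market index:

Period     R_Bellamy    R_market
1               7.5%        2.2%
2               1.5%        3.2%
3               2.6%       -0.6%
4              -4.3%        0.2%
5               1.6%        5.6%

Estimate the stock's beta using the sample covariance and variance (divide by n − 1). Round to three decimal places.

Mean R_i = (7.5 + 1.5 + 2.6 − 4.3 + 1.6) / 5 = 1.7800%
Mean R_m = (2.2 + 3.2 − 0.6 + 0.2 + 5.6) / 5 = 2.1200%
Σ(R_i − R̄_i)(R_m − R̄_m) = 8.9720  ⇒  Cov = 8.9720 / 4 = 2.2430
Σ(R_m − R̄_m)² = 24.3680  ⇒  Var(R_m) = 24.3680 / 4 = 6.0920
β = Cov / Var(R_m) = 2.2430 / 6.0920 = 0.3682

0.368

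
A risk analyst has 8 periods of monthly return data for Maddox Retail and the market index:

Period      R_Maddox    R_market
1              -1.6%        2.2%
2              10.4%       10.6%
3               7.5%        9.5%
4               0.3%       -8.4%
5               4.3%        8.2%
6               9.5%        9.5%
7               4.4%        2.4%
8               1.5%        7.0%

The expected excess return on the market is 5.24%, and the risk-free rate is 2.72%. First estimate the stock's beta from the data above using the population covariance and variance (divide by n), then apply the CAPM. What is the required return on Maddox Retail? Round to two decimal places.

Mean R_i = (-1.6 + 10.4 + 7.5 + 0.3 + 4.3 + 9.5 + 4.4 + 1.5) / 8 = 4.5375%
Mean R_m = (2.2 + 10.6 + 9.5 − 8.4 + 8.2 + 9.5 + 2.4 + 7.0) / 8 = 5.1250%
Σ(R_i − R̄_i)(R_m − R̄_m) = 135.9825  ⇒  Cov = 135.9825 / 8 = 16.9978
Σ(R_m − R̄_m)² = 280.1350  ⇒  Var(R_m) = 280.1350 / 8 = 35.0169
β = Cov / Var(R_m) = 16.9978 / 35.0169 = 0.4854
E(R) = R_f + β × MRP = 2.72% + 0.4854 × 5.24% = 5.26%

5.26%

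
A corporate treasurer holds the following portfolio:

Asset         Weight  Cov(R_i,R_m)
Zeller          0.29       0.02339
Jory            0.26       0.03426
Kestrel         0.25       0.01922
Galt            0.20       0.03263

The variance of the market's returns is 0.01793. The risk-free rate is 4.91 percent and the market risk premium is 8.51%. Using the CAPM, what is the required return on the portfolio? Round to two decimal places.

β_Zeller = 0.02339 / 0.01793 = 1.3045
β_Jory = 0.03426 / 0.01793 = 1.9108
β_Kestrel = 0.01922 / 0.01793 = 1.0719
β_Galt = 0.03263 / 0.01793 = 1.8199
β_P = Σ w_i β_i = 0.29×1.3045 + 0.26×1.9108 + 0.25×1.0719 + 0.20×1.8199 = 1.5071
E(R_P) = R_f + β_P × MRP = 4.91% + 1.5071 × 8.51% = 17.74%

17.74%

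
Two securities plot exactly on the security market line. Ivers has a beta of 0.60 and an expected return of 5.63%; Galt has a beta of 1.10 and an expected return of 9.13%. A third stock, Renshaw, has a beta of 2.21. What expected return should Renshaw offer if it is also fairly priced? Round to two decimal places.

MRP (SML slope) = (9.13% − 5.63%) / (1.10 − 0.60) = 3.50% / 0.50 = 7.0000%
R_f (intercept) = 5.63% − 0.60 × 7.0000% = 1.4300%
E(R_Renshaw) = R_f + β × MRP = 1.4300% + 2.21 × 7.0000% = 16.90%

16.90%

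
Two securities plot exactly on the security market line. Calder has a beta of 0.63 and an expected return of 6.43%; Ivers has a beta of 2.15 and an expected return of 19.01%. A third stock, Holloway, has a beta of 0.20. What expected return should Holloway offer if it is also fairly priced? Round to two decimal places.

MRP (SML slope) = (19.01% − 6.43%) / (2.15 − 0.63) = 12.58% / 1.52 = 8.2763%
R_f (intercept) = 6.43% − 0.63 × 8.2763% = 1.2159%
E(R_Holloway) = R_f + β × MRP = 1.2159% + 0.20 × 8.2763% = 2.87%

2.87%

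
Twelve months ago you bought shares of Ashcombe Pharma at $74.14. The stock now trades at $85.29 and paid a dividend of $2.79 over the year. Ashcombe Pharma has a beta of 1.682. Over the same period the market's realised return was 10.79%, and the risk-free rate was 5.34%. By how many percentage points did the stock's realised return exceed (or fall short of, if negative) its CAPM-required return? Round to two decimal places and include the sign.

+4.30%

Realised HPR = (P1 + D1 − P0) / P0 = (85.29 + 2.79 − 74.14) / 74.14 = 13.94 / 74.14 = 18.8023%
MRP = 10.79% − 5.34% = 5.45%
CAPM required = R_f + β·MRP = 5.34% + 1.682 × 5.45% = 14.50690%
α = realised − required = 18.8023% − 14.50690% = +4.30%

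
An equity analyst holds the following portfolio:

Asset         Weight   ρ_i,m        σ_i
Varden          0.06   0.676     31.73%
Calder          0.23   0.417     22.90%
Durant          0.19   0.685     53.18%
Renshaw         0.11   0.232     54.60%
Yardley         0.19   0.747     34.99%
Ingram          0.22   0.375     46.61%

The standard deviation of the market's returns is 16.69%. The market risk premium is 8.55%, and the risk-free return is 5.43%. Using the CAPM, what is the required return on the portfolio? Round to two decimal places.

β_Varden = 0.676 × 31.73% / 16.69% = 1.2852
β_Calder = 0.417 × 22.90% / 16.69% = 0.5722
β_Durant = 0.685 × 53.18% / 16.69% = 2.1826
β_Renshaw = 0.232 × 54.60% / 16.69% = 0.7590
β_Yardley = 0.747 × 34.99% / 16.69% = 1.5661
β_Ingram = 0.375 × 46.61% / 16.69% = 1.0473
β_P = Σ w_i β_i = 0.06×1.2852 + 0.23×0.5722 + 0.19×2.1826 + 0.11×0.7590 + 0.19×1.5661 + 0.22×1.0473 = 1.2349
E(R_P) = R_f + β_P × MRP = 5.43% + 1.2349 × 8.55% = 15.99%

15.99%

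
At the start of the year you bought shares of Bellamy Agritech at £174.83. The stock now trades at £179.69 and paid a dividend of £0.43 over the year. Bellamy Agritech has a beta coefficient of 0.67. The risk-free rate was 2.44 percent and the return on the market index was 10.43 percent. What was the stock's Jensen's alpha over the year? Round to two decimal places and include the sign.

Realised HPR = (P1 + D1 − P0) / P0 = (179.69 + 0.43 − 174.83) / 174.83 = 5.29 / 174.83 = 3.0258%
MRP = 10.43% − 2.44% = 7.99%
CAPM required = R_f + β·MRP = 2.44% + 0.67 × 7.99% = 7.7933%
α = realised − required = 3.0258% − 7.7933% = -4.77%

-4.77%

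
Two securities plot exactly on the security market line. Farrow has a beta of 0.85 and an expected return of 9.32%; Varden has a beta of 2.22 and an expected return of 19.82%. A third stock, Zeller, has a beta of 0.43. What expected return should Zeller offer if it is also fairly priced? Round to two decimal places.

6.10%

MRP (SML slope) = (19.82% − 9.32%) / (2.22 − 0.85) = 10.50% / 1.37 = 7.6642%
R_f (intercept) = 9.32% − 0.85 × 7.6642% = 2.8054%
E(R_Zeller) = R_f + β × MRP = 2.8054% + 0.43 × 7.6642% = 6.10%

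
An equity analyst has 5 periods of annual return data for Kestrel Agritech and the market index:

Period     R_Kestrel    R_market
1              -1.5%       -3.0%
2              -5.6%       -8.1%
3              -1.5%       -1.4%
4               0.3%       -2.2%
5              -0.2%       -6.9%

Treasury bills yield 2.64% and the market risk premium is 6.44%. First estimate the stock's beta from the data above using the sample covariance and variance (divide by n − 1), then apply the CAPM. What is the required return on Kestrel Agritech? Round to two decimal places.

5.52%

Mean R_i = (-1.5 − 5.6 − 1.5 + 0.3 − 0.2) / 5 = -1.7000%
Mean R_m = (-3.0 − 8.1 − 1.4 − 2.2 − 6.9) / 5 = -4.3200%
Σ(R_i − R̄_i)(R_m − R̄_m) = 15.9600  ⇒  Cov = 15.9600 / 4 = 3.9900
Σ(R_m − R̄_m)² = 35.7080  ⇒  Var(R_m) = 35.7080 / 4 = 8.9270
β = Cov / Var(R_m) = 3.9900 / 8.9270 = 0.4470
E(R) = R_f + β × MRP = 2.64% + 0.4470 × 6.44% = 5.52%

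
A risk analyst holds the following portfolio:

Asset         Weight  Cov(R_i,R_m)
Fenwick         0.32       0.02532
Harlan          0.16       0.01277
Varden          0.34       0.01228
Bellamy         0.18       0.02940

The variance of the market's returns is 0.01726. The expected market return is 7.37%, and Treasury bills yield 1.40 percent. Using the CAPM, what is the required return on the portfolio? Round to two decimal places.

8.18%

β_Fenwick = 0.02532 / 0.01726 = 1.4670
β_Harlan = 0.01277 / 0.01726 = 0.7399
β_Varden = 0.01228 / 0.01726 = 0.7115
β_Bellamy = 0.02940 / 0.01726 = 1.7034
β_P = Σ w_i β_i = 0.32×1.4670 + 0.16×0.7399 + 0.34×0.7115 + 0.18×1.7034 = 1.1363
MRP = 7.37% − 1.40% = 5.97%
E(R_P) = R_f + β_P × MRP = 1.40% + 1.1363 × 5.97% = 8.18%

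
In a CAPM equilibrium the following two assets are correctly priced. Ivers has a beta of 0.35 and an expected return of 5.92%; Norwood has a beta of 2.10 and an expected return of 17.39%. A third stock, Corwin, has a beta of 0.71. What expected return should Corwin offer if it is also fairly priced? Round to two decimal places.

MRP (SML slope) = (17.39% − 5.92%) / (2.10 − 0.35) = 11.47% / 1.75 = 6.5543%
R_f (intercept) = 5.92% − 0.35 × 6.5543% = 3.6260%
E(R_Corwin) = R_f + β × MRP = 3.6260% + 0.71 × 6.5543% = 8.28%

8.28%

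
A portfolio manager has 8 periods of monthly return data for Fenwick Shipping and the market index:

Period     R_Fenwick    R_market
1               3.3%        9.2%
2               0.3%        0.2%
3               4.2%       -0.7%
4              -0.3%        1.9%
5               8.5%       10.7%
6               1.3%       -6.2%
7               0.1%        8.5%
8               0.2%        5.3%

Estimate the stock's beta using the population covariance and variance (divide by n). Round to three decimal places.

0.203

Mean R_i = (3.3 + 0.3 + 4.2 − 0.3 + 8.5 + 1.3 + 0.1 + 0.2) / 8 = 2.2000%
Mean R_m = (9.2 + 0.2 − 0.7 + 1.9 + 10.7 − 6.2 + 8.5 + 5.3) / 8 = 3.6125%
Σ(R_i − R̄_i)(R_m − R̄_m) = 48.1300  ⇒  Cov = 48.1300 / 8 = 6.0163
Σ(R_m − R̄_m)² = 237.6488  ⇒  Var(R_m) = 237.6488 / 8 = 29.7061
β = Cov / Var(R_m) = 6.0163 / 29.7061 = 0.2025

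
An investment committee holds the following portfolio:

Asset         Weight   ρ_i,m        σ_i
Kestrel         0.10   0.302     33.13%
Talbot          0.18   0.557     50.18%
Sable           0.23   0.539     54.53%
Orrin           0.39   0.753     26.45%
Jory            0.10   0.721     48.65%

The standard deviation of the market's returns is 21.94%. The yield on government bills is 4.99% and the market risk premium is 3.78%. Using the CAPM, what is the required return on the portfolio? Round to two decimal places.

9.14%

β_Kestrel = 0.302 × 33.13% / 21.94% = 0.4560
β_Talbot = 0.557 × 50.18% / 21.94% = 1.2739
β_Sable = 0.539 × 54.53% / 21.94% = 1.3396
β_Orrin = 0.753 × 26.45% / 21.94% = 0.9078
β_Jory = 0.721 × 48.65% / 21.94% = 1.5988
β_P = Σ w_i β_i = 0.10×0.4560 + 0.18×1.2739 + 0.23×1.3396 + 0.39×0.9078 + 0.10×1.5988 = 1.0969
E(R_P) = R_f + β_P × MRP = 4.99% + 1.0969 × 3.78% = 9.14%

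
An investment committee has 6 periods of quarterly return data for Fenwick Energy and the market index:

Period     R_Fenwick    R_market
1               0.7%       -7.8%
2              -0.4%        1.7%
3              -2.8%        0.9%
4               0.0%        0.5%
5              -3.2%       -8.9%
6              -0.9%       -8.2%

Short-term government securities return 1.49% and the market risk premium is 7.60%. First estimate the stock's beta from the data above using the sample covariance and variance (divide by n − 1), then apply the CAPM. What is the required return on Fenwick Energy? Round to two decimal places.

Mean R_i = (0.7 − 0.4 − 2.8 + 0.0 − 3.2 − 0.9) / 6 = -1.1000%
Mean R_m = (-7.8 + 1.7 + 0.9 + 0.5 − 8.9 − 8.2) / 6 = -3.6333%
Σ(R_i − R̄_i)(R_m − R̄_m) = 3.2200  ⇒  Cov = 3.2200 / 5 = 0.6440
Σ(R_m − R̄_m)² = 132.0333  ⇒  Var(R_m) = 132.0333 / 5 = 26.4067
β = Cov / Var(R_m) = 0.6440 / 26.4067 = 0.0244
E(R) = R_f + β × MRP = 1.49% + 0.0244 × 7.60% = 1.68%

1.68%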